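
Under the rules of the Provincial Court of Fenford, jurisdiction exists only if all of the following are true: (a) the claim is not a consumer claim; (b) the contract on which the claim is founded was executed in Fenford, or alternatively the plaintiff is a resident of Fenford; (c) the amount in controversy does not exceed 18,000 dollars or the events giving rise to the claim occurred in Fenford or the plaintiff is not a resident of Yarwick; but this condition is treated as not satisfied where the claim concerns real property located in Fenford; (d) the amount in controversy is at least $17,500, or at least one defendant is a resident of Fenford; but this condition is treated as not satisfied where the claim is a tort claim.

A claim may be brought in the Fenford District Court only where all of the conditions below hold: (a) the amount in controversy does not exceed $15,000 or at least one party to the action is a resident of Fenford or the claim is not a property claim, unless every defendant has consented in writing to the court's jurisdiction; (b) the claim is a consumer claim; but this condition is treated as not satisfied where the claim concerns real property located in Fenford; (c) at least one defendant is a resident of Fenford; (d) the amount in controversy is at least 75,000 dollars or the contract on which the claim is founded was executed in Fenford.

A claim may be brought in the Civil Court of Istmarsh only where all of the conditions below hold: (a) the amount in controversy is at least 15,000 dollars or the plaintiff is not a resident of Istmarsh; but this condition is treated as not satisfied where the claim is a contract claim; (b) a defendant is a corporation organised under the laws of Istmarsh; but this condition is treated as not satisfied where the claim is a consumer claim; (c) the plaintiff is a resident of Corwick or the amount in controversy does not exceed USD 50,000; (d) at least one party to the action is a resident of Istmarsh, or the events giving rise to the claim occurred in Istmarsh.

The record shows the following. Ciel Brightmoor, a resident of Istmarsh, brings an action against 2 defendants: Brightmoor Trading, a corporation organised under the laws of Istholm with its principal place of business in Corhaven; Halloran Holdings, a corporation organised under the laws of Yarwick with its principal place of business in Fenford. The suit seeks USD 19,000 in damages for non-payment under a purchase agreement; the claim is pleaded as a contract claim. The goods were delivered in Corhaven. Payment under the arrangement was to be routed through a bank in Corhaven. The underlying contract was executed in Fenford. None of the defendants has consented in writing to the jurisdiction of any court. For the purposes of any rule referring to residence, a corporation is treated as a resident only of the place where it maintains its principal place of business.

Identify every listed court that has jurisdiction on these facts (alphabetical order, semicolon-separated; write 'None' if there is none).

The Provincial Court of Fenford:
  (a) The claim is a contract claim, not a consumer claim. Met.
  (b) The contract was executed in Fenford, so this disjunct is met. Condition met.
  (c) The plaintiff resides in Istmarsh, which is not Yarwick, so one alternative holds. And the carve-out is inapplicable — the claim does not concern real property. Met.
  (d) The amount in controversy is 19,000 dollars, which meets the USD 17,500 floor, so this disjunct is met. The carve-out does not apply: the claim is a contract claim, not a tort claim. Met.
  → All conditions met; jurisdiction exists.
The Fenford District Court:
  (a) Halloran Holdings resides in Fenford, so one alternative holds. Condition met.
  (b) The claim is a contract claim, not a consumer claim. Not satisfied.
  (c) Halloran Holdings resides in Fenford. Met.
  (d) The contract was executed in Fenford, so one alternative holds. Condition met.
  → At least one condition fails; no jurisdiction.
The Civil Court of Istmarsh:
  (a) The amount in controversy is USD 19,000, which meets the USD 15,000 floor — that alternative is enough. But the carve-out bites: the claim is a contract claim. Condition not met.
  (b) The corporate defendant(s) are organised in Istholm, Yarwick, not Istmarsh. Not satisfied.
  (c) The amount in controversy is $19,000, within the $50,000 ceiling — that alternative is enough. Satisfied.
  (d) Ciel Brightmoor resides in Istmarsh — that alternative is enough. Met.
  → No jurisdiction.

the Provincial Court of Fenford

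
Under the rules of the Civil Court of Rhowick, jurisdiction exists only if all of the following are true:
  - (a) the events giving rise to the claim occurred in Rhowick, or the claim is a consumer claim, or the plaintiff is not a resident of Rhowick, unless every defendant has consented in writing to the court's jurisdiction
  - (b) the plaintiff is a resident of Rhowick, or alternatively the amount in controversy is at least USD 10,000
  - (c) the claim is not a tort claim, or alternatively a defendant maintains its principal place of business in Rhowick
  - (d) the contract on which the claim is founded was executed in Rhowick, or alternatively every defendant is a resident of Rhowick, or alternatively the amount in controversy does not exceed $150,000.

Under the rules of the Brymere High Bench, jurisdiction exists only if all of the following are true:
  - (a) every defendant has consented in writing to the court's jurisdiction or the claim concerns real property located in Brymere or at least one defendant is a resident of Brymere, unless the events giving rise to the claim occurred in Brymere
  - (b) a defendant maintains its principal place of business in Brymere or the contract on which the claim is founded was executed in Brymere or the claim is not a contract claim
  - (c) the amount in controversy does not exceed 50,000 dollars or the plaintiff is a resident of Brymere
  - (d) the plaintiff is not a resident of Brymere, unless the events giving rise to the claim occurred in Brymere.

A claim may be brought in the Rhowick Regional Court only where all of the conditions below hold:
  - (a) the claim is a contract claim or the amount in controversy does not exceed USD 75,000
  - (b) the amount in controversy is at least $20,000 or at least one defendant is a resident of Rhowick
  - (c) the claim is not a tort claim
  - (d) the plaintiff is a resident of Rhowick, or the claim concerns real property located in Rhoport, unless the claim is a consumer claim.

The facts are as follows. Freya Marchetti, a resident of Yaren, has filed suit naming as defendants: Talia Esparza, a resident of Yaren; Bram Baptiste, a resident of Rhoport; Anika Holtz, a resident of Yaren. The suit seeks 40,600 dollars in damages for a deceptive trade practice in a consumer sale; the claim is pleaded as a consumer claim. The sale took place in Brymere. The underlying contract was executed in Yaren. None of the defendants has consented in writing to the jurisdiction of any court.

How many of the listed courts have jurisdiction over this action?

3

The Civil Court of Rhowick:
  (a) The claim is a consumer claim, so one alternative holds. Condition met.
  (b) The amount in controversy is 40,600 dollars, which meets the 10,000 dollars floor, so one alternative holds. Condition met.
  (c) The claim is a consumer claim, not a tort claim, so this disjunct is met. Satisfied.
  (d) The amount in controversy is $40,600, within the USD 150,000 ceiling — that alternative is enough. Met.
  → All conditions met; jurisdiction exists.
The Brymere High Bench:
  (a) No such written consent has been filed; the claim does not concern real property; no defendant resides in Brymere (they reside in Yaren, Rhoport, Yaren) — every alternative fails. But the operative events occurred in Brymere, and the 'unless' clause therefore excuses the requirement. Condition met.
  (b) The claim is a consumer claim, not a contract claim, which satisfies one of the alternatives. Satisfied.
  (c) The amount in controversy is $40,600, within the USD 50,000 ceiling, which satisfies one of the alternatives. Satisfied.
  (d) The plaintiff resides in Yaren, which is not Brymere. Met.
  → All conditions met; jurisdiction exists.
The Rhowick Regional Court:
  (a) The amount in controversy is $40,600, within the USD 75,000 ceiling — that alternative is enough. Satisfied.
  (b) The amount in controversy is USD 40,600, which meets the USD 20,000 floor, which satisfies one of the alternatives. Condition met.
  (c) The claim is a consumer claim, not a tort claim. Condition met.
  (d) The plaintiff resides in Yaren, not Rhowick; the claim does not concern real property — no alternative holds. However, the claim is a consumer claim, so the 'unless' proviso supplies this condition. Condition met.
  → The court has jurisdiction.
Courts with jurisdiction: the Civil Court of Rhowick, the Brymere High Bench, the Rhowick Regional Court — 3 in total.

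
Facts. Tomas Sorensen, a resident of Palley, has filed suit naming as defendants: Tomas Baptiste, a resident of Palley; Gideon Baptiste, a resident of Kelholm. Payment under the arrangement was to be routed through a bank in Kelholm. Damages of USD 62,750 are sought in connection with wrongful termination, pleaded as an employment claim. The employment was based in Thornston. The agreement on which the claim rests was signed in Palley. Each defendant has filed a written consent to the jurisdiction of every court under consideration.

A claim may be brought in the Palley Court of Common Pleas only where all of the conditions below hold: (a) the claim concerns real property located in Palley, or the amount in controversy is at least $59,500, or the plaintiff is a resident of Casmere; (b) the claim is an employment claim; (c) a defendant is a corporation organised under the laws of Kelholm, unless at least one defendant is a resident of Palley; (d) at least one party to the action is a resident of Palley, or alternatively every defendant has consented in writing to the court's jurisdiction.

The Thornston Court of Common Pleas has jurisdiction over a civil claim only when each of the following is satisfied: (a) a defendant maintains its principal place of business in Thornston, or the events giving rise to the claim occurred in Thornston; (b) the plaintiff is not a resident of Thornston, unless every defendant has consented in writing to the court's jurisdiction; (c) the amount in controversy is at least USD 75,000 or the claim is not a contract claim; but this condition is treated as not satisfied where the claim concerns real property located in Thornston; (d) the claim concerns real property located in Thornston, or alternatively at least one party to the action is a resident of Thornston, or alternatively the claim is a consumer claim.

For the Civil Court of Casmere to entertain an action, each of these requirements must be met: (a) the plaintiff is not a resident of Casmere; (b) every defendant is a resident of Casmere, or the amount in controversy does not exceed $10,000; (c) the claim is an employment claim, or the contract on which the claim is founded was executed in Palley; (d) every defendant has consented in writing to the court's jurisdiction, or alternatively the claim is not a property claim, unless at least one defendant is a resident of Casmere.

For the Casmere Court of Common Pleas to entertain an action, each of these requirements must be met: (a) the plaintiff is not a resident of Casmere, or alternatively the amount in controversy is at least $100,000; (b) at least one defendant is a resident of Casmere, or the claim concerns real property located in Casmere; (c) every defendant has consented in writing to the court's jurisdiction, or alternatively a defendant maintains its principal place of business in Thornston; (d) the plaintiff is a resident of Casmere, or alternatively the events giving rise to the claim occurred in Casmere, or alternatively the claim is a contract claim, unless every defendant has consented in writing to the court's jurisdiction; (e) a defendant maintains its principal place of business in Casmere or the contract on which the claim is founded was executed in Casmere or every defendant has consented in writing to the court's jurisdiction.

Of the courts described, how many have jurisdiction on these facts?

The Palley Court of Common Pleas:
  (a) The amount in controversy is 62,750 dollars, which meets the 59,500 dollars floor, which satisfies one of the alternatives. Condition met.
  (b) The claim is an employment claim. Satisfied.
  (c) No defendant is a corporation. The proviso rescues it, though: Tomas Baptiste resides in Palley. Met.
  (d) Tomas Sorensen resides in Palley, which satisfies one of the alternatives. Condition met.
  → The court has jurisdiction.
The Thornston Court of Common Pleas:
  (a) The operative events occurred in Thornston, so one alternative holds. Condition met.
  (b) The plaintiff resides in Palley, which is not Thornston. Met.
  (c) The claim is an employment claim, not a contract claim, which satisfies one of the alternatives. The carve-out does not apply: the claim does not concern real property. Met.
  (d) The claim does not concern real property; no party resides in Thornston; the claim is an employment claim, not a consumer claim — none of the alternatives is met. Condition not met.
  → No jurisdiction.
The Civil Court of Casmere:
  (a) The plaintiff resides in Palley, which is not Casmere. Met.
  (b) The defendants reside as follows — Tomas Baptiste in Palley, Gideon Baptiste in Kelholm — not all in Casmere; the amount in controversy is USD 62,750, above the 10,000 dollars ceiling — every alternative fails. Not satisfied.
  (c) The claim is an employment claim — that alternative is enough. Met.
  (d) Every defendant has filed written consent, so one alternative holds. Condition met.
  → No jurisdiction.
The Casmere Court of Common Pleas:
  (a) The plaintiff resides in Palley, which is not Casmere, so one alternative holds. Met.
  (b) No defendant resides in Casmere (they reside in Palley, Kelholm); the claim does not concern real property — none of the alternatives is met. Fails.
  (c) Every defendant has filed written consent, which satisfies one of the alternatives. Condition met.
  (d) The plaintiff resides in Palley, not Casmere; the operative events occurred in Thornston, not Casmere; the claim is an employment claim, not a contract claim — every alternative fails. But every defendant has filed written consent, and the 'unless' clause therefore excuses the requirement. Condition met.
  (e) Every defendant has filed written consent, so this disjunct is met. Satisfied.
  → The court lacks jurisdiction.
Courts with jurisdiction: the Palley Court of Common Pleas — 1 in total.

1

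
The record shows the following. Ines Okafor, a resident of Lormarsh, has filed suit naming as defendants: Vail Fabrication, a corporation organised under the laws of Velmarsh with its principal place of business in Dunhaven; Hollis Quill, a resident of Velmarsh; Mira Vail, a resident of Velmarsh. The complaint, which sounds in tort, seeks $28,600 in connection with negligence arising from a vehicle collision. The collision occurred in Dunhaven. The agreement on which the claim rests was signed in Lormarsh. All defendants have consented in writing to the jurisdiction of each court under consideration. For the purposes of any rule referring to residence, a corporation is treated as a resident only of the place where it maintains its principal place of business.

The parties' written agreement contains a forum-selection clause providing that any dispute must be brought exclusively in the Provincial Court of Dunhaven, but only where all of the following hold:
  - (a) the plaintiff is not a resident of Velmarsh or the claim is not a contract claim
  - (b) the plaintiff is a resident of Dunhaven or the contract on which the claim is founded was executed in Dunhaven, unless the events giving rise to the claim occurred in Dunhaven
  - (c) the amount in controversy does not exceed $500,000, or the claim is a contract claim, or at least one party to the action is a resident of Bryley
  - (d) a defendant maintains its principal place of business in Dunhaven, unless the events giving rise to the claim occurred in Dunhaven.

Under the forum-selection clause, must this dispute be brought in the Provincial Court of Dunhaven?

The Provincial Court of Dunhaven:
  (a) The plaintiff resides in Lormarsh, which is not Velmarsh — that alternative is enough. Met.
  (b) The plaintiff resides in Lormarsh, not Dunhaven; the contract was executed in Lormarsh, not Dunhaven — every alternative fails. The proviso rescues it, though: the operative events occurred in Dunhaven. Condition met.
  (c) The amount in controversy is $28,600, within the $500,000 ceiling — that alternative is enough. Satisfied.
  (d) Vail Fabrication has its principal place of business in Dunhaven. Condition met.
  → Forum clause is triggered.

Yes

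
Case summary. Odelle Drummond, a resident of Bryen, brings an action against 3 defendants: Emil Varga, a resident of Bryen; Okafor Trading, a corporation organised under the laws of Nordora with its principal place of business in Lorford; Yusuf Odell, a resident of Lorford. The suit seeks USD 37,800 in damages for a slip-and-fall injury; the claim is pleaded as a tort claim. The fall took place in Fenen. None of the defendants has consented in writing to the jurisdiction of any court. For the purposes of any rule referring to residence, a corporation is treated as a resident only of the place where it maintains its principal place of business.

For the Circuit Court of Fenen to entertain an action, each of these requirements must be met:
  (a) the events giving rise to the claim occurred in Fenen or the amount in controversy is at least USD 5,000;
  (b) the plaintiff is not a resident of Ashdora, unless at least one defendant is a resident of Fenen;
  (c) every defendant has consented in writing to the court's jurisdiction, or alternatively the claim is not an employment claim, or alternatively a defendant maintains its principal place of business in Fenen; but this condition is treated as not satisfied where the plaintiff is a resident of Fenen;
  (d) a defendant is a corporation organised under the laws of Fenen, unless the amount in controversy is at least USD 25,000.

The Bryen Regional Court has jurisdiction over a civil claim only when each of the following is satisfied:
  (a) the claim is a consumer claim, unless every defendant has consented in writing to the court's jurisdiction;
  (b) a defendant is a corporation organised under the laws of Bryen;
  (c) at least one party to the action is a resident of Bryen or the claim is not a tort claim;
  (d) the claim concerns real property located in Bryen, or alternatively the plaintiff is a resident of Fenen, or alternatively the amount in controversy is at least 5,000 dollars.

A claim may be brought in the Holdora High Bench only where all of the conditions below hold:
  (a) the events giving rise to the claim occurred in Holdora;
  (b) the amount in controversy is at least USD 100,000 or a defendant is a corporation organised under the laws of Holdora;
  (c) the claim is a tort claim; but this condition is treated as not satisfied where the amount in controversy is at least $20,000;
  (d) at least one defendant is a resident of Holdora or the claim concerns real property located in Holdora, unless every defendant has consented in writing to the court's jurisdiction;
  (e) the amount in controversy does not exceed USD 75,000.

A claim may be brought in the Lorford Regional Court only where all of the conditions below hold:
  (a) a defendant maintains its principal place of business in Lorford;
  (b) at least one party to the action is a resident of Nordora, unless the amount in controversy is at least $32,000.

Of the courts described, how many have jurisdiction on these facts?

The Circuit Court of Fenen:
  (a) The operative events occurred in Fenen, so one alternative holds. Condition met.
  (b) The plaintiff resides in Bryen, which is not Ashdora. Condition met.
  (c) The claim is a tort claim, not an employment claim — that alternative is enough. The carve-out does not apply: the plaintiff resides in Bryen, not Fenen. Met.
  (d) The corporate defendant(s) are organised in Nordora, not Fenen. However, the amount in controversy is 37,800 dollars, which meets the $25,000 floor, so the 'unless' proviso supplies this condition. Satisfied.
  → Every requirement is satisfied — jurisdiction.
The Bryen Regional Court:
  (a) The claim is a tort claim, not a consumer claim. And no such written consent has been filed, so the proviso does not save it. Not met.
  (b) The corporate defendant(s) are organised in Nordora, not Bryen. Not met.
  (c) Odelle Drummond resides in Bryen — that alternative is enough. Satisfied.
  (d) The amount in controversy is USD 37,800, which meets the $5,000 floor, so this disjunct is met. Met.
  → The court lacks jurisdiction.
The Holdora High Bench:
  (a) The operative events occurred in Fenen, not Holdora. Fails.
  (b) The amount in controversy is USD 37,800, below the USD 100,000 floor; the corporate defendant(s) are organised in Nordora, not Holdora — every alternative fails. Fails.
  (c) The claim is a tort claim. However, the amount in controversy is USD 37,800, which meets the USD 20,000 floor, which falls within the stated exception and so defeats the condition. Not met.
  (d) No defendant resides in Holdora (they reside in Bryen, Lorford, Lorford); the claim does not concern real property — every alternative fails. Nor does the 'unless' clause help: no such written consent has been filed. Fails.
  (e) The amount in controversy is 37,800 dollars, within the $75,000 ceiling. Satisfied.
  → The court lacks jurisdiction.
The Lorford Regional Court:
  (a) Okafor Trading has its principal place of business in Lorford. Satisfied.
  (b) No party resides in Nordora. The proviso rescues it, though: the amount in controversy is 37,800 dollars, which meets the $32,000 floor. Condition met.
  → Every requirement is satisfied — jurisdiction.
Courts with jurisdiction: the Circuit Court of Fenen, the Lorford Regional Court — 2 in total.

2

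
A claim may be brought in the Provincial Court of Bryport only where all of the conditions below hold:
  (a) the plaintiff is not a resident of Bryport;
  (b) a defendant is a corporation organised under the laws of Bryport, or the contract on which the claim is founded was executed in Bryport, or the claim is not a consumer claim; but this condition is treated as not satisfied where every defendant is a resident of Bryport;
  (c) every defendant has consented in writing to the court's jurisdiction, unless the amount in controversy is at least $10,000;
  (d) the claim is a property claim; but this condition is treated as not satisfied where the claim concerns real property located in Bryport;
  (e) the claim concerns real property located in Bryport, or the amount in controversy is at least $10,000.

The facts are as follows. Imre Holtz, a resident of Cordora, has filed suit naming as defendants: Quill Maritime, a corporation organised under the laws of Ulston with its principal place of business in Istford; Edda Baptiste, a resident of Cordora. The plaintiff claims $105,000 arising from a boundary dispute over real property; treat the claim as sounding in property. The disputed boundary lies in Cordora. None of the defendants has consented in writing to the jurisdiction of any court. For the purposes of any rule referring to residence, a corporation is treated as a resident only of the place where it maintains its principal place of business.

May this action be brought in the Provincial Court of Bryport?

Yes

The Provincial Court of Bryport:
  (a) The plaintiff resides in Cordora, which is not Bryport. Satisfied.
  (b) The claim is a property claim, not a consumer claim, which satisfies one of the alternatives. And the carve-out is inapplicable — the defendants reside as follows — Quill Maritime in Istford, Edda Baptiste in Cordora — not all in Bryport. Condition met.
  (c) No such written consent has been filed. But the amount in controversy is $105,000, which meets the USD 10,000 floor, and the 'unless' clause therefore excuses the requirement. Satisfied.
  (d) The claim is a property claim. The exception is not triggered, since the property lies in Cordora, not Bryport. Condition met.
  (e) The amount in controversy is 105,000 dollars, which meets the 10,000 dollars floor, so one alternative holds. Condition met.
  → All conditions met; jurisdiction exists.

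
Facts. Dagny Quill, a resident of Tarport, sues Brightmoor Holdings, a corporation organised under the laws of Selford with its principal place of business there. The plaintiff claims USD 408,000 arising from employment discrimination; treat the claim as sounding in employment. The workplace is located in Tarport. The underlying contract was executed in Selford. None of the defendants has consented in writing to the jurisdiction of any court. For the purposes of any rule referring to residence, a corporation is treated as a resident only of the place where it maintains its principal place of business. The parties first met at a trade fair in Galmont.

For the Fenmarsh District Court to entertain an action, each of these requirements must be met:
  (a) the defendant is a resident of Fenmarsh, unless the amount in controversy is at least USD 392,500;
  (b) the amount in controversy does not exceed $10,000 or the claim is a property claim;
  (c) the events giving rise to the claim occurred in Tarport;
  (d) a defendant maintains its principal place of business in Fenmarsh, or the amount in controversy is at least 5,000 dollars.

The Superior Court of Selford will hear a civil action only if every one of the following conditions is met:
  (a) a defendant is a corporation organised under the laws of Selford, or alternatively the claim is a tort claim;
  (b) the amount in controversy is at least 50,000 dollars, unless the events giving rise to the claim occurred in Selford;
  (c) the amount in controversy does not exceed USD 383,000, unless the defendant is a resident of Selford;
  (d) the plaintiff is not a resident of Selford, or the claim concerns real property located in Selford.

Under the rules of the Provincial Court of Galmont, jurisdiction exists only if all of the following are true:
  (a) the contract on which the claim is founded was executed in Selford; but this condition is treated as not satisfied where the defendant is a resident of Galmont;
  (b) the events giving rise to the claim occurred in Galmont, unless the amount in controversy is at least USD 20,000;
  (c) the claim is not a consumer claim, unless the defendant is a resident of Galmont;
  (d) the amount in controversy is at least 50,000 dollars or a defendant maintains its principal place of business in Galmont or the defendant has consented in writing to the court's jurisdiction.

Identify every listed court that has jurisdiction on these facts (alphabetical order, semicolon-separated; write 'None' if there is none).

The Fenmarsh District Court:
  (a) The defendant resides in Selford, not Fenmarsh. However, the amount in controversy is USD 408,000, which meets the $392,500 floor, so the 'unless' proviso supplies this condition. Condition met.
  (b) The amount in controversy is 408,000 dollars, above the $10,000 ceiling; the claim is an employment claim, not a property claim — none of the alternatives is met. Not satisfied.
  (c) The operative events occurred in Tarport. Condition met.
  (d) The amount in controversy is 408,000 dollars, which meets the $5,000 floor, so this disjunct is met. Met.
  → The court lacks jurisdiction.
The Superior Court of Selford:
  (a) Brightmoor Holdings is organised under the laws of Selford, so this disjunct is met. Condition met.
  (b) The amount in controversy is $408,000, which meets the USD 50,000 floor. Condition met.
  (c) The amount in controversy is 408,000 dollars, above the USD 383,000 ceiling. The proviso rescues it, though: the defendant resides in Selford. Met.
  (d) The plaintiff resides in Tarport, which is not Selford — that alternative is enough. Condition met.
  → Every requirement is satisfied — jurisdiction.
The Provincial Court of Galmont:
  (a) The contract was executed in Selford. The carve-out does not apply: the defendant resides in Selford, not Galmont. Satisfied.
  (b) The operative events occurred in Tarport, not Galmont. However, the amount in controversy is USD 408,000, which meets the $20,000 floor, so the 'unless' proviso supplies this condition. Met.
  (c) The claim is an employment claim, not a consumer claim. Condition met.
  (d) The amount in controversy is USD 408,000, which meets the 50,000 dollars floor, so this disjunct is met. Condition met.
  → Every requirement is satisfied — jurisdiction.

the Provincial Court of Galmont; the Superior Court of Selford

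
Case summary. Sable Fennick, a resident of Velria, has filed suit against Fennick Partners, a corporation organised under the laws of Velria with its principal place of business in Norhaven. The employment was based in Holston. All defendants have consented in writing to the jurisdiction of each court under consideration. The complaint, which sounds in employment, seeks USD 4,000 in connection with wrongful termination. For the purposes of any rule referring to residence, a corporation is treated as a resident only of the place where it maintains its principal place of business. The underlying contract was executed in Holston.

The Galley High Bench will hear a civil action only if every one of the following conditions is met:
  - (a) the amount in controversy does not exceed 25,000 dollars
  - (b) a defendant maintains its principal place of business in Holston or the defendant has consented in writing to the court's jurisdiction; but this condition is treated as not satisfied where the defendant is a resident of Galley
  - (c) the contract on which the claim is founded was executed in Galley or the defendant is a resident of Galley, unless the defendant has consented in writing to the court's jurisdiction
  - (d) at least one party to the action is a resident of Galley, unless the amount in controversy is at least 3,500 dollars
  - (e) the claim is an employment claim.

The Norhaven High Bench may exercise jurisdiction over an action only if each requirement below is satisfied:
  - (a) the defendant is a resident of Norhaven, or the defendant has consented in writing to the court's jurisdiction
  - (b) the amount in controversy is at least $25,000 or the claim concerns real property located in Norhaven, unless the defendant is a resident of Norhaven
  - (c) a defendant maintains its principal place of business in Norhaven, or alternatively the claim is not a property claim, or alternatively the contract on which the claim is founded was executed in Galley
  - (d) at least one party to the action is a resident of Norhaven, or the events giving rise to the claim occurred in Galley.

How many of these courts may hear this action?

The Galley High Bench:
  (a) The amount in controversy is USD 4,000, within the $25,000 ceiling. Met.
  (b) Every defendant has filed written consent — that alternative is enough. The carve-out does not apply: the defendant resides in Norhaven, not Galley. Satisfied.
  (c) The contract was executed in Holston, not Galley; the defendant resides in Norhaven, not Galley — every alternative fails. However, every defendant has filed written consent, so the 'unless' proviso supplies this condition. Satisfied.
  (d) No party resides in Galley. However, the amount in controversy is USD 4,000, which meets the $3,500 floor, so the 'unless' proviso supplies this condition. Met.
  (e) The claim is an employment claim. Condition met.
  → Every requirement is satisfied — jurisdiction.
The Norhaven High Bench:
  (a) The defendant resides in Norhaven — that alternative is enough. Satisfied.
  (b) The amount in controversy is USD 4,000, below the USD 25,000 floor; the claim does not concern real property — no alternative holds. However, the defendant resides in Norhaven, so the 'unless' proviso supplies this condition. Satisfied.
  (c) Fennick Partners has its principal place of business in Norhaven — that alternative is enough. Satisfied.
  (d) Fennick Partners resides in Norhaven, which satisfies one of the alternatives. Condition met.
  → All conditions met; jurisdiction exists.
Courts with jurisdiction: the Galley High Bench, the Norhaven High Bench — 2 in total.

2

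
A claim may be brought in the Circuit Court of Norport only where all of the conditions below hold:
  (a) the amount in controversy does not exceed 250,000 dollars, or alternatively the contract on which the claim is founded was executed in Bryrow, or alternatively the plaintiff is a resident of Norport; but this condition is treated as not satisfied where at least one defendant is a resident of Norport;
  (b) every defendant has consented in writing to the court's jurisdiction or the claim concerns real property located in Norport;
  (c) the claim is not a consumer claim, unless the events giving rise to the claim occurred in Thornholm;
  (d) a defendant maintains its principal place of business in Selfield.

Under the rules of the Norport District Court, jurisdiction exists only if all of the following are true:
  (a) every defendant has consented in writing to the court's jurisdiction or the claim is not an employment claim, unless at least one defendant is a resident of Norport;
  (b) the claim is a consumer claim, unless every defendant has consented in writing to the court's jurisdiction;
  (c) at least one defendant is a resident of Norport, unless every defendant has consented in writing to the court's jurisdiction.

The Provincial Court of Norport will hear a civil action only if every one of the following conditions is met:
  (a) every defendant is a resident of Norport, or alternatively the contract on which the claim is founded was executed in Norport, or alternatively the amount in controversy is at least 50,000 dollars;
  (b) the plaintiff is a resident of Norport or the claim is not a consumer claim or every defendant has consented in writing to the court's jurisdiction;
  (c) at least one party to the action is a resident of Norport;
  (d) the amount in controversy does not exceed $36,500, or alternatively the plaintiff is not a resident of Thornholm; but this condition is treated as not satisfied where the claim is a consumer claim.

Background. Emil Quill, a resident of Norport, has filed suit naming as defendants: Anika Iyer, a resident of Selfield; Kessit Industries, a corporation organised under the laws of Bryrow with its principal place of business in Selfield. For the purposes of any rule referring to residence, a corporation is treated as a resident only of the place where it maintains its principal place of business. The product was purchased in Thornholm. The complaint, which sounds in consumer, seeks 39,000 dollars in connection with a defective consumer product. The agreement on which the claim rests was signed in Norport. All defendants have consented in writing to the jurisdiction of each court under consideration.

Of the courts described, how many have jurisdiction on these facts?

2

The Circuit Court of Norport:
  (a) The amount in controversy is 39,000 dollars, within the 250,000 dollars ceiling, which satisfies one of the alternatives. And the carve-out is inapplicable — no defendant resides in Norport (they reside in Selfield, Selfield). Condition met.
  (b) Every defendant has filed written consent, so one alternative holds. Condition met.
  (c) The claim is a consumer claim. The proviso rescues it, though: the operative events occurred in Thornholm. Satisfied.
  (d) Kessit Industries has its principal place of business in Selfield. Met.
  → The court has jurisdiction.
The Norport District Court:
  (a) Every defendant has filed written consent, so one alternative holds. Satisfied.
  (b) The claim is a consumer claim. Met.
  (c) No defendant resides in Norport (they reside in Selfield, Selfield). The proviso rescues it, though: every defendant has filed written consent. Satisfied.
  → The court has jurisdiction.
The Provincial Court of Norport:
  (a) The contract was executed in Norport, so one alternative holds. Met.
  (b) The plaintiff resides in Norport — that alternative is enough. Satisfied.
  (c) Emil Quill resides in Norport. Satisfied.
  (d) The plaintiff resides in Norport, which is not Thornholm, so this disjunct is met. But the claim is a consumer claim, triggering the carve-out and defeating this condition. Fails.
  → No jurisdiction.
Courts with jurisdiction: the Circuit Court of Norport, the Norport District Court — 2 in total.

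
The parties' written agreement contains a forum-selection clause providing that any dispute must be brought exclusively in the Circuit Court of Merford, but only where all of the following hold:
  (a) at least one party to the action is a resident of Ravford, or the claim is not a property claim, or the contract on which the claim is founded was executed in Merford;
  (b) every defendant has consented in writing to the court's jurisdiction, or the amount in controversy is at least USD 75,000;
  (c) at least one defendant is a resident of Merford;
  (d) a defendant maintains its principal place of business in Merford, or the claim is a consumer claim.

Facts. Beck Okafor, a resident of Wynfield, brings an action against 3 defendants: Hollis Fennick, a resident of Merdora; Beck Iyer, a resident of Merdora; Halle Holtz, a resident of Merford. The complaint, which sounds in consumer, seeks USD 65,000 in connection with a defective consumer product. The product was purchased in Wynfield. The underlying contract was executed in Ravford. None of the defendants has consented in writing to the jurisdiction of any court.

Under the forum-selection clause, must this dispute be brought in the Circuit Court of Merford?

The Circuit Court of Merford:
  (a) The claim is a consumer claim, not a property claim — that alternative is enough. Met.
  (b) No such written consent has been filed; the amount in controversy is USD 65,000, below the $75,000 floor — no alternative holds. Not satisfied.
  (c) Halle Holtz resides in Merford. Met.
  (d) The claim is a consumer claim, so this disjunct is met. Condition met.
  → The clause does not apply.

No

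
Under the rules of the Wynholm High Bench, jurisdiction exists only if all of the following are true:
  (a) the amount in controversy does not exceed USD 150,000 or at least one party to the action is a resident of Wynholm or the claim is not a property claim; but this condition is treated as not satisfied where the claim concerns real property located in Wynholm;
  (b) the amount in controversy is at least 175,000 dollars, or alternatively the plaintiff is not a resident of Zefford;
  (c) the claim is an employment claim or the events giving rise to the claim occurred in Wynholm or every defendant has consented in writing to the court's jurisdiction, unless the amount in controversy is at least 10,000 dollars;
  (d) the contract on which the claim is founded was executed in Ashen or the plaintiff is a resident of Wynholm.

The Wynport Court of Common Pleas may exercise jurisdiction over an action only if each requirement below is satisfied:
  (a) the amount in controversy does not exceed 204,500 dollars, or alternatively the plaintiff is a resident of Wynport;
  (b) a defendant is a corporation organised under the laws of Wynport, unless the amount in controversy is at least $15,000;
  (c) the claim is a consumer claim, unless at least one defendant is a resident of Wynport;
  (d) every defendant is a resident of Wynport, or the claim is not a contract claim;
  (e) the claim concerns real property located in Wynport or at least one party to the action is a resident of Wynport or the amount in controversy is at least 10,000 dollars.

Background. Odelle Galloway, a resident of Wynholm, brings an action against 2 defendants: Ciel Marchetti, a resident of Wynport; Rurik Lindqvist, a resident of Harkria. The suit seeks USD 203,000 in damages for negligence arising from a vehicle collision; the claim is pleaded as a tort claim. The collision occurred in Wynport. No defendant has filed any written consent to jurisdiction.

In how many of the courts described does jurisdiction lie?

The Wynholm High Bench:
  (a) Odelle Galloway resides in Wynholm — that alternative is enough. The exception is not triggered, since the claim does not concern real property. Satisfied.
  (b) The amount in controversy is 203,000 dollars, which meets the 175,000 dollars floor, so this disjunct is met. Satisfied.
  (c) The claim is a tort claim, not an employment claim; the operative events occurred in Wynport, not Wynholm; no such written consent has been filed — no alternative holds. The proviso rescues it, though: the amount in controversy is 203,000 dollars, which meets the $10,000 floor. Condition met.
  (d) The plaintiff resides in Wynholm, which satisfies one of the alternatives. Met.
  → Every requirement is satisfied — jurisdiction.
The Wynport Court of Common Pleas:
  (a) The amount in controversy is 203,000 dollars, within the $204,500 ceiling, so one alternative holds. Satisfied.
  (b) No defendant is a corporation. The proviso rescues it, though: the amount in controversy is $203,000, which meets the $15,000 floor. Met.
  (c) The claim is a tort claim, not a consumer claim. But Ciel Marchetti resides in Wynport, and the 'unless' clause therefore excuses the requirement. Condition met.
  (d) The claim is a tort claim, not a contract claim, so this disjunct is met. Satisfied.
  (e) Ciel Marchetti resides in Wynport — that alternative is enough. Condition met.
  → Jurisdiction lies.
Courts with jurisdiction: the Wynholm High Bench, the Wynport Court of Common Pleas — 2 in total.

2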